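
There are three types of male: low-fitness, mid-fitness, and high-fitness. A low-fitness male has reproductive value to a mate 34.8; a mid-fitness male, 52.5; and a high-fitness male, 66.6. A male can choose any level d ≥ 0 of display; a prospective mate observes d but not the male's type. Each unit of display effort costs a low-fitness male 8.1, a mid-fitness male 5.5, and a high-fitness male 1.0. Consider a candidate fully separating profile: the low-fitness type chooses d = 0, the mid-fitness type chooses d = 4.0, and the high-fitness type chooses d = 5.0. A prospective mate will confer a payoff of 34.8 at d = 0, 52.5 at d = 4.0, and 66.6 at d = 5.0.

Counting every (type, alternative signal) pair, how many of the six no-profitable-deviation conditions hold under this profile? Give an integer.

High-fitness (own payoff 66.6 − 1.0×5.0 = 61.6): to d=0 gives 34.8 → no gain ✓; to d=4.0 gives 52.5 − 1.0×4.0 = 48.5 → no gain ✓.
Mid-fitness (own payoff 52.5 − 5.5×4.0 = 30.5): to d=0 gives 34.8 → profitable ✗; to d=5.0 gives 66.6 − 5.5×5.0 = 39.1 → profitable ✗.
Low-fitness (own payoff 34.8): to d=4.0 gives 52.5 − 8.1×4.0 = 20.1 → no gain ✓; to d=5.0 gives 66.6 − 8.1×5.0 = 26.1 → no gain ✓.
4 of the 6 constraints hold; not an equilibrium.

4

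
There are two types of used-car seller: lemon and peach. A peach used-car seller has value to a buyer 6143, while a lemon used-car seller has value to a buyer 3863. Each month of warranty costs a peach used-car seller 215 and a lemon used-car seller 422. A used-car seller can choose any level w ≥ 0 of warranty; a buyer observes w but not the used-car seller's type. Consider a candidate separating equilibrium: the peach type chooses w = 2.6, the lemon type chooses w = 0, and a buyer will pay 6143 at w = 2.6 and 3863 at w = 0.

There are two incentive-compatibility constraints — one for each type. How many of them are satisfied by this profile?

1

Peach type: signal → 6143 − 215 × 2.6 = 5584; deviate to 0 → 3863. IC holds (5584 ≥ 3863).
Lemon type: stay at 0 → 3863; mimic → 6143 − 422 × 2.6 = 5045.8. IC fails (3863 < 5045.8).
1 of 2 constraints hold, so this profile is not an equilibrium.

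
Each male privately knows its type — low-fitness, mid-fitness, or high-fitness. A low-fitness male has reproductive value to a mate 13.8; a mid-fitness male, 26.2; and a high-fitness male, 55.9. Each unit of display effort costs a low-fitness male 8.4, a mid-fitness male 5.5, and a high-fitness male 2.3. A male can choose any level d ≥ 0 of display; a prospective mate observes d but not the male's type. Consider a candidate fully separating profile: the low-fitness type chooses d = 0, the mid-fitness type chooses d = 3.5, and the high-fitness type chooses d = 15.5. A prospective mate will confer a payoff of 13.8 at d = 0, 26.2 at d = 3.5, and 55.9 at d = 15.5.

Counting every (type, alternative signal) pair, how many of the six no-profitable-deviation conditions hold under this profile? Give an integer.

5

Mid-fitness (own payoff 26.2 − 5.5×3.5 = 6.95): to d=0 gives 13.8 → profitable ✗; to d=15.5 gives 55.9 − 5.5×15.5 = -29.35 → no gain ✓.
High-fitness (own payoff 55.9 − 2.3×15.5 = 20.25): to d=0 gives 13.8 → no gain ✓; to d=3.5 gives 26.2 − 2.3×3.5 = 18.15 → no gain ✓.
Low-fitness (own payoff 13.8): to d=3.5 gives 26.2 − 8.4×3.5 = -3.2 → no gain ✓; to d=15.5 gives 55.9 − 8.4×15.5 = -74.3 → no gain ✓.
5 of the 6 constraints hold; not an equilibrium.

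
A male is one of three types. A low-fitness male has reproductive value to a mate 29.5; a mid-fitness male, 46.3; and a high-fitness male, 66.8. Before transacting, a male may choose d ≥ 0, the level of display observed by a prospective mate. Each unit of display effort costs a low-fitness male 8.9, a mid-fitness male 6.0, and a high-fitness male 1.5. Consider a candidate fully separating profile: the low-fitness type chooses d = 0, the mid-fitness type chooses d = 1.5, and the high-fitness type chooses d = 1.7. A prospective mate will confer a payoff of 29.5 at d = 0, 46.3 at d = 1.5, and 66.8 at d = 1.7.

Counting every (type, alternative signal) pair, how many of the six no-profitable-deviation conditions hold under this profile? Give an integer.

3

High-fitness (own payoff 66.8 − 1.5×1.7 = 64.25): to d=0 gives 29.5 → no gain ✓; to d=1.5 gives 46.3 − 1.5×1.5 = 44.05 → no gain ✓.
Mid-fitness (own payoff 46.3 − 6.0×1.5 = 37.3): to d=0 gives 29.5 → no gain ✓; to d=1.7 gives 66.8 − 6.0×1.7 = 56.6 → profitable ✗.
Low-fitness (own payoff 29.5): to d=1.5 gives 46.3 − 8.9×1.5 = 32.95 → profitable ✗; to d=1.7 gives 66.8 − 8.9×1.7 = 51.67 → profitable ✗.
3 of the 6 constraints hold; not an equilibrium.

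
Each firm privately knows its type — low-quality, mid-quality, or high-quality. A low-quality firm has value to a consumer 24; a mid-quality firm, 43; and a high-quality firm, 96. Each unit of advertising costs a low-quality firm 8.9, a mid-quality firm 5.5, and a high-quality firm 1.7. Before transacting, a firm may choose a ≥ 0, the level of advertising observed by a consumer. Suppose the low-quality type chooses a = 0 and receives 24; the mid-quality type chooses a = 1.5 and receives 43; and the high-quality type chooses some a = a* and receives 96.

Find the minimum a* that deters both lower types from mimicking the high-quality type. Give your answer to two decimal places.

11.14

Mid-quality type (on-path payoff 43 − 5.5×1.5 = 34.75) won't mimic when 34.75 ≥ 96 − 5.5·a*, i.e. a* ≥ 11.14.
Low-quality type (on-path payoff 24) won't mimic when 24 ≥ 96 − 8.9·a*, i.e. a* ≥ 8.09.
Both must hold, so a* = max(8.09, 11.14) = 11.14. The mid-quality type's constraint binds.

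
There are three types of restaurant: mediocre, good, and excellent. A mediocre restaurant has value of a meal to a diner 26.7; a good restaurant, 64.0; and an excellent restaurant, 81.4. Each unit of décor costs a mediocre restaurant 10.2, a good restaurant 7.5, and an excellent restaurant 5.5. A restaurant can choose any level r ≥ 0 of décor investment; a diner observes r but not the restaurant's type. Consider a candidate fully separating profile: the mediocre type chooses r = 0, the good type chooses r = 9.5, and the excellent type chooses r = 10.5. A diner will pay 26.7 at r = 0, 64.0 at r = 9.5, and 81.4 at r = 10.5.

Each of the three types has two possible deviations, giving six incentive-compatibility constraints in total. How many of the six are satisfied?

3

Excellent (own payoff 81.4 − 5.5×10.5 = 23.65): to r=0 gives 26.7 → profitable ✗; to r=9.5 gives 64.0 − 5.5×9.5 = 11.75 → no gain ✓.
Mediocre (own payoff 26.7): to r=9.5 gives 64.0 − 10.2×9.5 = -32.9 → no gain ✓; to r=10.5 gives 81.4 − 10.2×10.5 = -25.7 → no gain ✓.
Good (own payoff 64.0 − 7.5×9.5 = -7.25): to r=0 gives 26.7 → profitable ✗; to r=10.5 gives 81.4 − 7.5×10.5 = 2.65 → profitable ✗.
3 of the 6 constraints hold; not an equilibrium.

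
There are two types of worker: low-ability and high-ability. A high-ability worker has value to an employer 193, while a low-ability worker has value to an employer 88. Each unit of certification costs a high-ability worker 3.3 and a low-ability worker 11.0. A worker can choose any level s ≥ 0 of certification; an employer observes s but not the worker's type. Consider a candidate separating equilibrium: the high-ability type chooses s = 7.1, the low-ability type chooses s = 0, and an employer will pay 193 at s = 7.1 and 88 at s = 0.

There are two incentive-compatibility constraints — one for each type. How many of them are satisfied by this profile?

Low-ability type: stay at 0 → 88; mimic → 193 − 11.0 × 7.1 = 114.9. IC fails (88 < 114.9).
High-ability type: signal → 193 − 3.3 × 7.1 = 169.57; deviate to 0 → 88. IC holds (169.57 ≥ 88).
1 of 2 constraints hold, so this profile is not an equilibrium.

1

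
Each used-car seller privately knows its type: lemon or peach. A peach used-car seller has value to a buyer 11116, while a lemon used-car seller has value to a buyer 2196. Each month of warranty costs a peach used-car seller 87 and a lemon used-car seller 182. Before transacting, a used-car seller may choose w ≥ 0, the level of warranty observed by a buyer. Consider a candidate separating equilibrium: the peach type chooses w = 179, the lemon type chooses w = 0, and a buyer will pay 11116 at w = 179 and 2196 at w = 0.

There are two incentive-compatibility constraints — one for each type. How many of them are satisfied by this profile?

1

Peach type: signal → 11116 − 87 × 179 = -4457; deviate to 0 → 2196. IC fails (-4457 < 2196).
Lemon type: stay at 0 → 2196; mimic → 11116 − 182 × 179 = -21462. IC holds (2196 ≥ -21462).
1 of 2 constraints hold, so this profile is not an equilibrium.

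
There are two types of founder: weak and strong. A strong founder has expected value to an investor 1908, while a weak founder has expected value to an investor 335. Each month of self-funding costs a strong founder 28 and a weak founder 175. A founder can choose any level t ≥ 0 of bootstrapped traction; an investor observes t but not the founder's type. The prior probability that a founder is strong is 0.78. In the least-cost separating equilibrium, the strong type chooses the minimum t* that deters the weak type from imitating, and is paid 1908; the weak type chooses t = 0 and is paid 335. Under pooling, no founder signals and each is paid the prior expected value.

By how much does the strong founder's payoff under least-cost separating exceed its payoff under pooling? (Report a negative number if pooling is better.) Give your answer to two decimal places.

94.38

Least-cost separating signal: t* solves 335 = 1908 − 175·t*, so t* = (1908 − 335)/175 ≈ 8.9886.
Strong type's separating payoff: 1908 − 28 × t* = 1908 − 28 × (1908 − 335)/175 = 1908 − 44044/175 = 1656.32.
Pooling payoff: 0.78 × 1908 + 0.22 × 335 = 1561.94.
Difference: 1656.32 − 1561.94 = 94.38.
The strong type prefers to separate.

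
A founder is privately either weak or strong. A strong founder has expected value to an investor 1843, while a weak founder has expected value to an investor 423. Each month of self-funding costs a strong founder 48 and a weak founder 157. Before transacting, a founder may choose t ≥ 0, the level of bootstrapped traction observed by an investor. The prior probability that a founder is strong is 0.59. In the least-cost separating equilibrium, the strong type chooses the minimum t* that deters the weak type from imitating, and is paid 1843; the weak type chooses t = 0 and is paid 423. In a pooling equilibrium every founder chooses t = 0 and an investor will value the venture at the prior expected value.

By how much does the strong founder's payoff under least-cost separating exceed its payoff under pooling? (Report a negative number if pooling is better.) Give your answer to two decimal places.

148.06

Least-cost separating signal: t* solves 423 = 1843 − 157·t*, so t* = (1843 − 423)/157 ≈ 9.0446.
Strong type's separating payoff: 1843 − 48 × t* = 1843 − 48 × (1843 − 423)/157 = 1843 − 68160/157 ≈ 1408.8599.
Pooling payoff: 0.59 × 1843 + 0.41 × 423 = 1260.8.
Difference: 1408.8599 − 1260.8 = 148.0599, i.e. 148.06 to two decimal places.
The strong type prefers to separate.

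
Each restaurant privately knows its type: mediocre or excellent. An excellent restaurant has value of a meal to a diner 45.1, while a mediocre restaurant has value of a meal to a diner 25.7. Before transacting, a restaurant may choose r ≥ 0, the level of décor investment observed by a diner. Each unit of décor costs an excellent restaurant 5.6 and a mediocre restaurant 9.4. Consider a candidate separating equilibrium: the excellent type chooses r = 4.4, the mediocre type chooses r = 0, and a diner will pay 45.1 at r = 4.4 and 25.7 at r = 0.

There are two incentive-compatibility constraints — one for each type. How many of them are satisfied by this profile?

Excellent type: signal → 45.1 − 5.6 × 4.4 = 20.46; deviate to 0 → 25.7. IC fails (20.46 < 25.7).
Mediocre type: stay at 0 → 25.7; mimic → 45.1 − 9.4 × 4.4 = 3.74. IC holds (25.7 ≥ 3.74).
1 of 2 constraints hold, so this profile is not an equilibrium.

1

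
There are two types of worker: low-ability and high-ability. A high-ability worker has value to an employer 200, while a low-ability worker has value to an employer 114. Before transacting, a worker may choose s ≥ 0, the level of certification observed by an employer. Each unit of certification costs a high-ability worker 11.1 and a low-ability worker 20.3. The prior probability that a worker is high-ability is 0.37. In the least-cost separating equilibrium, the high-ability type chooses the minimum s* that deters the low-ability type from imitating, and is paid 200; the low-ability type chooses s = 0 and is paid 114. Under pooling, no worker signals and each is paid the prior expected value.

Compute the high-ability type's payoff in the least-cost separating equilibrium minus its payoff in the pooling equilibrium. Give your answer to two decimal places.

7.16

Least-cost separating signal: s* solves 114 = 200 − 20.3·s*, so s* = (200 − 114)/20.3 ≈ 4.2365.
High-ability type's separating payoff: 200 − 11.1 × s* = 200 − 11.1 × (200 − 114)/20.3 = 200 − 954.6/20.3 ≈ 152.9754.
Pooling payoff: 0.37 × 200 + 0.63 × 114 = 145.82.
Difference: 152.9754 − 145.82 = 7.1554, i.e. 7.16 to two decimal places.
The high-ability type prefers to separate.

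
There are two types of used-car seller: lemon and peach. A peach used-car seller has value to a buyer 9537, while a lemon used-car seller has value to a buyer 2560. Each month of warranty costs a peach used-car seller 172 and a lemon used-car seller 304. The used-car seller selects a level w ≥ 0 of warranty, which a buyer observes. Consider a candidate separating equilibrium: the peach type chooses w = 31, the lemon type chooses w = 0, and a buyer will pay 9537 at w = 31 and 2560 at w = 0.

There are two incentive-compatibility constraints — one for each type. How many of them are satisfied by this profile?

Peach type: signal → 9537 − 172 × 31 = 4205; deviate to 0 → 2560. IC holds (4205 ≥ 2560).
Lemon type: stay at 0 → 2560; mimic → 9537 − 304 × 31 = 113. IC holds (2560 ≥ 113).
2 of 2 constraints hold, so this is a separating equilibrium.

2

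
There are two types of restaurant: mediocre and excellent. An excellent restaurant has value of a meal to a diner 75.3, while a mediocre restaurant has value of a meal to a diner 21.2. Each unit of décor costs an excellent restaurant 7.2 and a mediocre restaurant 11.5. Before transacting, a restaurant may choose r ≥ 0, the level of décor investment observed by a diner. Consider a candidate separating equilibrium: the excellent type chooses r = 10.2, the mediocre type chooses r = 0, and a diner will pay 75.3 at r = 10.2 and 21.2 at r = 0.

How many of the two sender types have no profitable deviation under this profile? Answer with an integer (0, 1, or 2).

1

Excellent type: signal → 75.3 − 7.2 × 10.2 = 1.86; deviate to 0 → 21.2. IC fails (1.86 < 21.2).
Mediocre type: stay at 0 → 21.2; mimic → 75.3 − 11.5 × 10.2 = -42. IC holds (21.2 ≥ -42).
1 of 2 constraints hold, so this profile is not an equilibrium.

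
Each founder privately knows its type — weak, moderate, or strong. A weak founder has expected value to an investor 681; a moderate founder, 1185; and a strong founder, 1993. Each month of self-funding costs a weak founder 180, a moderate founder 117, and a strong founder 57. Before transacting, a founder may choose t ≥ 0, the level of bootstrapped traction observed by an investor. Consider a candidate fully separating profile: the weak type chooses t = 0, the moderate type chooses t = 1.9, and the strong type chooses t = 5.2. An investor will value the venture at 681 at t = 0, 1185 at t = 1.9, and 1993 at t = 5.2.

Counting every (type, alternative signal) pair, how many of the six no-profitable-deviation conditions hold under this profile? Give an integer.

3

Moderate (own payoff 1185 − 117×1.9 = 962.7): to t=0 gives 681 → no gain ✓; to t=5.2 gives 1993 − 117×5.2 = 1384.6 → profitable ✗.
Weak (own payoff 681): to t=1.9 gives 1185 − 180×1.9 = 843 → profitable ✗; to t=5.2 gives 1993 − 180×5.2 = 1057 → profitable ✗.
Strong (own payoff 1993 − 57×5.2 = 1696.6): to t=0 gives 681 → no gain ✓; to t=1.9 gives 1185 − 57×1.9 = 1076.7 → no gain ✓.
3 of the 6 constraints hold; not an equilibrium.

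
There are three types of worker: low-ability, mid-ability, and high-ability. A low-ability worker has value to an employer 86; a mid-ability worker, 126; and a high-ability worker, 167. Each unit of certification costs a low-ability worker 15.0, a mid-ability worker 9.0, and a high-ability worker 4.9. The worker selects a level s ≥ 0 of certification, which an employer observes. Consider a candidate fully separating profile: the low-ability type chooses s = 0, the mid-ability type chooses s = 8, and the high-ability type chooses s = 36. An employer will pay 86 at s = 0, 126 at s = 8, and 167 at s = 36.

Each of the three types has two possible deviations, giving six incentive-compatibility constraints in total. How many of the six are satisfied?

High-ability (own payoff 167 − 4.9×36 = -9.4): to s=0 gives 86 → profitable ✗; to s=8 gives 126 − 4.9×8 = 86.8 → profitable ✗.
Low-ability (own payoff 86): to s=8 gives 126 − 15.0×8 = 6 → no gain ✓; to s=36 gives 167 − 15.0×36 = -373 → no gain ✓.
Mid-ability (own payoff 126 − 9.0×8 = 54): to s=0 gives 86 → profitable ✗; to s=36 gives 167 − 9.0×36 = -157 → no gain ✓.
3 of the 6 constraints hold; not an equilibrium.

3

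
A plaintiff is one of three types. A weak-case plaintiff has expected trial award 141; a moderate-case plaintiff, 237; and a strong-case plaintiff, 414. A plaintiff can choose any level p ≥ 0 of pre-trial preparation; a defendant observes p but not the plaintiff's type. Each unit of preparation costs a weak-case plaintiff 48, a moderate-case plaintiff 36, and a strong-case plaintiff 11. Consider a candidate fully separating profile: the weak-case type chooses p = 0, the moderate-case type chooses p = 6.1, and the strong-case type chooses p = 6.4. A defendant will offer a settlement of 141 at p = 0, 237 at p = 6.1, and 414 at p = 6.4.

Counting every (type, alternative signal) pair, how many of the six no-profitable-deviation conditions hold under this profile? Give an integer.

Moderate-case (own payoff 237 − 36×6.1 = 17.4): to p=0 gives 141 → profitable ✗; to p=6.4 gives 414 − 36×6.4 = 183.6 → profitable ✗.
Weak-case (own payoff 141): to p=6.1 gives 237 − 48×6.1 = -55.8 → no gain ✓; to p=6.4 gives 414 − 48×6.4 = 106.8 → no gain ✓.
Strong-case (own payoff 414 − 11×6.4 = 343.6): to p=0 gives 141 → no gain ✓; to p=6.1 gives 237 − 11×6.1 = 169.9 → no gain ✓.
4 of the 6 constraints hold; not an equilibrium.

4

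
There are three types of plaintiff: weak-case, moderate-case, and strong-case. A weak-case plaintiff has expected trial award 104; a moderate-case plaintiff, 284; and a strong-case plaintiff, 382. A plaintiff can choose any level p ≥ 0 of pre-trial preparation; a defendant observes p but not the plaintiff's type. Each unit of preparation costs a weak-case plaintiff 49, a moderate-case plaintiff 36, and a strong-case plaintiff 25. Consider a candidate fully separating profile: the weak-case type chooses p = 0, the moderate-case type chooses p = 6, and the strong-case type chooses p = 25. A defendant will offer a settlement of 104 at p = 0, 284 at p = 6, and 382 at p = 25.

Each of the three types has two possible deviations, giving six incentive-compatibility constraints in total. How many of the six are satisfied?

Strong-case (own payoff 382 − 25×25 = -243): to p=0 gives 104 → profitable ✗; to p=6 gives 284 − 25×6 = 134 → profitable ✗.
Moderate-case (own payoff 284 − 36×6 = 68): to p=0 gives 104 → profitable ✗; to p=25 gives 382 − 36×25 = -518 → no gain ✓.
Weak-case (own payoff 104): to p=6 gives 284 − 49×6 = -10 → no gain ✓; to p=25 gives 382 − 49×25 = -843 → no gain ✓.
3 of the 6 constraints hold; not an equilibrium.

3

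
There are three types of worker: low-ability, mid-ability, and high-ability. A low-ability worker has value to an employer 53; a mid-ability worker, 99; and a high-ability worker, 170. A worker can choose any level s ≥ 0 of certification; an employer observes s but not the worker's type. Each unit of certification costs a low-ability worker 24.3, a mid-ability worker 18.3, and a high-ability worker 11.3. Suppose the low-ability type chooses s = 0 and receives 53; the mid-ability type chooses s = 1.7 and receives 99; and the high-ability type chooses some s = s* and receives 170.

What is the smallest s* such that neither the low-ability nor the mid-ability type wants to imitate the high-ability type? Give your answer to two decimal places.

Low-ability type (on-path payoff 53) won't mimic when 53 ≥ 170 − 24.3·s*, i.e. s* ≥ 4.81.
Mid-ability type (on-path payoff 99 − 18.3×1.7 = 67.89) won't mimic when 67.89 ≥ 170 − 18.3·s*, i.e. s* ≥ 5.58.
Both must hold, so s* = max(4.81, 5.58) = 5.58. The mid-ability type's constraint binds.

5.58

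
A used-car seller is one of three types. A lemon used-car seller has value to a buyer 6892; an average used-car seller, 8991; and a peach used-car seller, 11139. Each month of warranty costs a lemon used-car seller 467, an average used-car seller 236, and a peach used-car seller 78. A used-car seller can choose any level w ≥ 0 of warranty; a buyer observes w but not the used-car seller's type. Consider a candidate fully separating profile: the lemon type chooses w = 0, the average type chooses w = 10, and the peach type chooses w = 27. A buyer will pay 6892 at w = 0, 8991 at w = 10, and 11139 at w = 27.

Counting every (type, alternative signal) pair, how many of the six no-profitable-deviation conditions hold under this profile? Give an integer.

Lemon (own payoff 6892): to w=10 gives 8991 − 467×10 = 4321 → no gain ✓; to w=27 gives 11139 − 467×27 = -1470 → no gain ✓.
Peach (own payoff 11139 − 78×27 = 9033): to w=0 gives 6892 → no gain ✓; to w=10 gives 8991 − 78×10 = 8211 → no gain ✓.
Average (own payoff 8991 − 236×10 = 6631): to w=0 gives 6892 → profitable ✗; to w=27 gives 11139 − 236×27 = 4767 → no gain ✓.
5 of the 6 constraints hold; not an equilibrium.

5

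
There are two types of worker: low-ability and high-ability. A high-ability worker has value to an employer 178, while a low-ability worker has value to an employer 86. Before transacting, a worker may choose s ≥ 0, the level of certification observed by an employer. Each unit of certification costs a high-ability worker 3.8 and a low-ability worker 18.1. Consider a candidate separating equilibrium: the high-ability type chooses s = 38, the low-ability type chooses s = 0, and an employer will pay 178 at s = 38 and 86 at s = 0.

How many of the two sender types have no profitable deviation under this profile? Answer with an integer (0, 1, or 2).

1

High-ability type: signal → 178 − 3.8 × 38 = 33.6; deviate to 0 → 86. IC fails (33.6 < 86).
Low-ability type: stay at 0 → 86; mimic → 178 − 18.1 × 38 = -509.8. IC holds (86 ≥ -509.8).
1 of 2 constraints hold, so this profile is not an equilibrium.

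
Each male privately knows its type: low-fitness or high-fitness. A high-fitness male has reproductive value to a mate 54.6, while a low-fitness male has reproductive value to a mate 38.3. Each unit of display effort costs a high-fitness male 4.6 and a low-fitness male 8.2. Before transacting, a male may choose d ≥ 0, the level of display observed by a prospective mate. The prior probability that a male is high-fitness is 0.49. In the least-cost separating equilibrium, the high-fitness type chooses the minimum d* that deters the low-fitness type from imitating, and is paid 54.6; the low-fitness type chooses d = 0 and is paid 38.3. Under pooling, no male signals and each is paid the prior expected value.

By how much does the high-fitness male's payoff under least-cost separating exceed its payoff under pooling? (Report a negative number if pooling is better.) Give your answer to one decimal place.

-0.8

Least-cost separating signal: d* solves 38.3 = 54.6 − 8.2·d*, so d* = (54.6 − 38.3)/8.2 ≈ 1.9878.
High-fitness type's separating payoff: 54.6 − 4.6 × d* = 54.6 − 4.6 × (54.6 − 38.3)/8.2 = 54.6 − 74.98/8.2 ≈ 45.456.
Pooling payoff: 0.49 × 54.6 + 0.51 × 38.3 = 46.287.
Difference: 45.456 − 46.287 = -0.831, i.e. -0.8 to one decimal place.
The high-fitness type would prefer the pooling outcome.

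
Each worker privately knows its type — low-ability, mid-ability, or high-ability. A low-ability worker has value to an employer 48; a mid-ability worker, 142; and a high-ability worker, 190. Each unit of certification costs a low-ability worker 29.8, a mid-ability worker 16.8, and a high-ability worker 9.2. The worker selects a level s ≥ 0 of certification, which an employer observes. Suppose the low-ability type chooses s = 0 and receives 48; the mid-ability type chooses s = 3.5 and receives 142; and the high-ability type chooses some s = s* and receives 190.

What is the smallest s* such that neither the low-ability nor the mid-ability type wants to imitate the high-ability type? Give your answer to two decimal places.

Mid-ability type (on-path payoff 142 − 16.8×3.5 = 83.2) won't mimic when 83.2 ≥ 190 − 16.8·s*, i.e. s* ≥ 6.36.
Low-ability type (on-path payoff 48) won't mimic when 48 ≥ 190 − 29.8·s*, i.e. s* ≥ 4.77.
Both must hold, so s* = max(4.77, 6.36) = 6.36. The mid-ability type's constraint binds.

6.36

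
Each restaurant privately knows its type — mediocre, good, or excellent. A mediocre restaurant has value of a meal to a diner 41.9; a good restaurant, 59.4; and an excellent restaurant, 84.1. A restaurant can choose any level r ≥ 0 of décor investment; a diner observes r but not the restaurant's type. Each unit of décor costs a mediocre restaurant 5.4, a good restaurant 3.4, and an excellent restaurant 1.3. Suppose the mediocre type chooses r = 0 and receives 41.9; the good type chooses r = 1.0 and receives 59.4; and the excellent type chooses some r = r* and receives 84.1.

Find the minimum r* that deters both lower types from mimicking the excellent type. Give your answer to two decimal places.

Mediocre type (on-path payoff 41.9) won't mimic when 41.9 ≥ 84.1 − 5.4·r*, i.e. r* ≥ 7.81.
Good type (on-path payoff 59.4 − 3.4×1.0 = 56) won't mimic when 56 ≥ 84.1 − 3.4·r*, i.e. r* ≥ 8.26.
Both must hold, so r* = max(7.81, 8.26) = 8.26. The good type's constraint binds.

8.26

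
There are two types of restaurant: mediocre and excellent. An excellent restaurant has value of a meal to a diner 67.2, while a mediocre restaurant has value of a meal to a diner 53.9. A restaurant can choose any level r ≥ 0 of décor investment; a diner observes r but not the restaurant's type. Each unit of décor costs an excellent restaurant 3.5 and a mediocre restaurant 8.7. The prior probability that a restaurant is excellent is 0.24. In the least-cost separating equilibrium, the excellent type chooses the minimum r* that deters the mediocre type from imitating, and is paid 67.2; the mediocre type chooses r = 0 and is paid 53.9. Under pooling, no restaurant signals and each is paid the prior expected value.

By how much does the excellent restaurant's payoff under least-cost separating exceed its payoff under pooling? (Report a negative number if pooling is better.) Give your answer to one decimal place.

Least-cost separating signal: r* solves 53.9 = 67.2 − 8.7·r*, so r* = (67.2 − 53.9)/8.7 ≈ 1.5287.
Excellent type's separating payoff: 67.2 − 3.5 × r* = 67.2 − 3.5 × (67.2 − 53.9)/8.7 = 67.2 − 46.55/8.7 ≈ 61.849.
Pooling payoff: 0.24 × 67.2 + 0.76 × 53.9 = 57.092.
Difference: 61.849 − 57.092 = 4.757, i.e. 4.8 to one decimal place.
The excellent type prefers to separate.

4.8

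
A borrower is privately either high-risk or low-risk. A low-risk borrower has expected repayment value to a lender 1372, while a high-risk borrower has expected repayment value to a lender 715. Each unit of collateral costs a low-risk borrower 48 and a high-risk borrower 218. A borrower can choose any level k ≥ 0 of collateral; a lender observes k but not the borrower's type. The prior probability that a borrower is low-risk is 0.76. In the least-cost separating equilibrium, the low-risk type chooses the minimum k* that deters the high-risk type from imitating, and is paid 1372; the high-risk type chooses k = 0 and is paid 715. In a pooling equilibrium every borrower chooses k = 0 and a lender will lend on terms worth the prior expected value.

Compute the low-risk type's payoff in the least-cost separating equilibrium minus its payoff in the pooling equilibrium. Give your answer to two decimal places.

13.02

Least-cost separating signal: k* solves 715 = 1372 − 218·k*, so k* = (1372 − 715)/218 ≈ 3.0138.
Low-risk type's separating payoff: 1372 − 48 × k* = 1372 − 48 × (1372 − 715)/218 = 1372 − 31536/218 ≈ 1227.3394.
Pooling payoff: 0.76 × 1372 + 0.24 × 715 = 1214.32.
Difference: 1227.3394 − 1214.32 = 13.0194, i.e. 13.02 to two decimal places.
The low-risk type prefers to separate.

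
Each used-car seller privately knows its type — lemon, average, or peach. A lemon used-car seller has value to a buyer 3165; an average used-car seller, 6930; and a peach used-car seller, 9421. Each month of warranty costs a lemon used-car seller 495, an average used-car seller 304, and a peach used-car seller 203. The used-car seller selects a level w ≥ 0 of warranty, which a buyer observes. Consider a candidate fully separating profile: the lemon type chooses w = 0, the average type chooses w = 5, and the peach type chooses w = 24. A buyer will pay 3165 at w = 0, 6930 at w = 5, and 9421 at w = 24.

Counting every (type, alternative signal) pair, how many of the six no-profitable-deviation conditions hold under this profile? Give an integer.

4

Peach (own payoff 9421 − 203×24 = 4549): to w=0 gives 3165 → no gain ✓; to w=5 gives 6930 − 203×5 = 5915 → profitable ✗.
Average (own payoff 6930 − 304×5 = 5410): to w=0 gives 3165 → no gain ✓; to w=24 gives 9421 − 304×24 = 2125 → no gain ✓.
Lemon (own payoff 3165): to w=5 gives 6930 − 495×5 = 4455 → profitable ✗; to w=24 gives 9421 − 495×24 = -2459 → no gain ✓.
4 of the 6 constraints hold; not an equilibrium.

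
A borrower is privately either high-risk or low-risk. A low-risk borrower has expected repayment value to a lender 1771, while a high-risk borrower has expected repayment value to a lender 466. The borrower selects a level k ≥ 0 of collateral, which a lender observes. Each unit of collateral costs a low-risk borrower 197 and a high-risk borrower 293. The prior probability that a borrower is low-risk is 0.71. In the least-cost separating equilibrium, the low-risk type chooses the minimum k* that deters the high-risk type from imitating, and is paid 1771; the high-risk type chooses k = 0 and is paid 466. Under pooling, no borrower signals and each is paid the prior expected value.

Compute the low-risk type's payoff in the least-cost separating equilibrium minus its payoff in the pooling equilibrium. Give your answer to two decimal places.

Least-cost separating signal: k* solves 466 = 1771 − 293·k*, so k* = (1771 − 466)/293 ≈ 4.4539.
Low-risk type's separating payoff: 1771 − 197 × k* = 1771 − 197 × (1771 − 466)/293 = 1771 − 257085/293 ≈ 893.5768.
Pooling payoff: 0.71 × 1771 + 0.29 × 466 = 1392.55.
Difference: 893.5768 − 1392.55 = -498.9732, i.e. -498.97 to two decimal places.
The low-risk type would prefer the pooling outcome.

-498.97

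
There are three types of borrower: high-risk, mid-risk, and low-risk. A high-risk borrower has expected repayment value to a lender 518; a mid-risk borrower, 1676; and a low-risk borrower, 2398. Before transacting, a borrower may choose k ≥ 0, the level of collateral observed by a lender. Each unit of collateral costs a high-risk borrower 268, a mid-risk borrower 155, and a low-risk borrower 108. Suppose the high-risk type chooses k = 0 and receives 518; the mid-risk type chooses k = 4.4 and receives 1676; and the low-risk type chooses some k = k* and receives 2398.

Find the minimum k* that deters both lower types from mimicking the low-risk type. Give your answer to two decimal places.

High-risk type (on-path payoff 518) won't mimic when 518 ≥ 2398 − 268·k*, i.e. k* ≥ 7.01.
Mid-risk type (on-path payoff 1676 − 155×4.4 = 994) won't mimic when 994 ≥ 2398 − 155·k*, i.e. k* ≥ 9.06.
Both must hold, so k* = max(7.01, 9.06) = 9.06. The mid-risk type's constraint binds.

9.06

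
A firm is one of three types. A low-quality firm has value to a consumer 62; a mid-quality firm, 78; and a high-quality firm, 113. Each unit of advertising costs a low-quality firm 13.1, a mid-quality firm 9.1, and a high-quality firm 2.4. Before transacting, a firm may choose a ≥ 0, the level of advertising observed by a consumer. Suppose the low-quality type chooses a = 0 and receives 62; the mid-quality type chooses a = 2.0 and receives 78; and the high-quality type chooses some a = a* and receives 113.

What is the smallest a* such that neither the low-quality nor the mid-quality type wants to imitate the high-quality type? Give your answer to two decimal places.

Mid-quality type (on-path payoff 78 − 9.1×2.0 = 59.8) won't mimic when 59.8 ≥ 113 − 9.1·a*, i.e. a* ≥ 5.85.
Low-quality type (on-path payoff 62) won't mimic when 62 ≥ 113 − 13.1·a*, i.e. a* ≥ 3.89.
Both must hold, so a* = max(3.89, 5.85) = 5.85. The mid-quality type's constraint binds.

5.85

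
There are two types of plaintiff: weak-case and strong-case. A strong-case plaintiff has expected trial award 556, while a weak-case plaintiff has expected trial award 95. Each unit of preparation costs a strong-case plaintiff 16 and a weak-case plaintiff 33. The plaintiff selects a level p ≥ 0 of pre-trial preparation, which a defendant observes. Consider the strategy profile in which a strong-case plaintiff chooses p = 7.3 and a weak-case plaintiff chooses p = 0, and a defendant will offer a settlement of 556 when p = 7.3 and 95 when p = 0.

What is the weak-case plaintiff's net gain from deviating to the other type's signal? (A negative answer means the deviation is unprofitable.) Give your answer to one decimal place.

Playing p = 0 the weak-case plaintiff receives 95.
Deviating to p = 7.3 brings payment 556 at cost 33 × 7.3 = 240.9, netting 315.1.
Gain from deviating: 315.1 − 95 = 220.1.
The gain is positive, so the weak-case type's incentive-compatibility constraint is violated — this profile is not a separating equilibrium.

220.1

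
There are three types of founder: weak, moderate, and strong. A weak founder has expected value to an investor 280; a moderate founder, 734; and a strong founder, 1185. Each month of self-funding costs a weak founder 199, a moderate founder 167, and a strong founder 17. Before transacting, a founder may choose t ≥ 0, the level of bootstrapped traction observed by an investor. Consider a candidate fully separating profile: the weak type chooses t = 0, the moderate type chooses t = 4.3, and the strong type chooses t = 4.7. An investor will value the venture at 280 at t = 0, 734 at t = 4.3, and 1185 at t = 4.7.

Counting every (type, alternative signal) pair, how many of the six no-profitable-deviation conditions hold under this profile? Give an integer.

4

Strong (own payoff 1185 − 17×4.7 = 1105.1): to t=0 gives 280 → no gain ✓; to t=4.3 gives 734 − 17×4.3 = 660.9 → no gain ✓.
Moderate (own payoff 734 − 167×4.3 = 15.9): to t=0 gives 280 → profitable ✗; to t=4.7 gives 1185 − 167×4.7 = 400.1 → profitable ✗.
Weak (own payoff 280): to t=4.3 gives 734 − 199×4.3 = -121.7 → no gain ✓; to t=4.7 gives 1185 − 199×4.7 = 249.7 → no gain ✓.
4 of the 6 constraints hold; not an equilibrium.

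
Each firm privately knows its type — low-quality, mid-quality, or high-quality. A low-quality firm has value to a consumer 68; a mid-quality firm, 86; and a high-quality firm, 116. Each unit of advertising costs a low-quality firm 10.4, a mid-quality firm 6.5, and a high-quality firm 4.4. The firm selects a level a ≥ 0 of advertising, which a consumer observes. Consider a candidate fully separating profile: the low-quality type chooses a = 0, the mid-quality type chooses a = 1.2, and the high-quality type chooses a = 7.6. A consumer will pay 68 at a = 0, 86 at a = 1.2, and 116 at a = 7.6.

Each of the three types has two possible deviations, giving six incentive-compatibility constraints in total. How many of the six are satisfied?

High-quality (own payoff 116 − 4.4×7.6 = 82.56): to a=0 gives 68 → no gain ✓; to a=1.2 gives 86 − 4.4×1.2 = 80.72 → no gain ✓.
Low-quality (own payoff 68): to a=1.2 gives 86 − 10.4×1.2 = 73.52 → profitable ✗; to a=7.6 gives 116 − 10.4×7.6 = 36.96 → no gain ✓.
Mid-quality (own payoff 86 − 6.5×1.2 = 78.2): to a=0 gives 68 → no gain ✓; to a=7.6 gives 116 − 6.5×7.6 = 66.6 → no gain ✓.
5 of the 6 constraints hold; not an equilibrium.

5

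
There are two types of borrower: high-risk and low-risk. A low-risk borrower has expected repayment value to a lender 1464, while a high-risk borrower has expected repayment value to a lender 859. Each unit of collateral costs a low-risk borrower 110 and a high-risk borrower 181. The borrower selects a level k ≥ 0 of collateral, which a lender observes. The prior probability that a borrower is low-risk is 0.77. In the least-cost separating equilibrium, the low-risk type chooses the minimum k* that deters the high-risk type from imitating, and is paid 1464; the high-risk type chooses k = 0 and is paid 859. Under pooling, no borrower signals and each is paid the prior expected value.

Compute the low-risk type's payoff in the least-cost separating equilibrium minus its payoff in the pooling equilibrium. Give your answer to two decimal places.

Least-cost separating signal: k* solves 859 = 1464 − 181·k*, so k* = (1464 − 859)/181 ≈ 3.3425.
Low-risk type's separating payoff: 1464 − 110 × k* = 1464 − 110 × (1464 − 859)/181 = 1464 − 66550/181 ≈ 1096.3204.
Pooling payoff: 0.77 × 1464 + 0.23 × 859 = 1324.85.
Difference: 1096.3204 − 1324.85 = -228.5296, i.e. -228.53 to two decimal places.
The low-risk type would prefer the pooling outcome.

-228.53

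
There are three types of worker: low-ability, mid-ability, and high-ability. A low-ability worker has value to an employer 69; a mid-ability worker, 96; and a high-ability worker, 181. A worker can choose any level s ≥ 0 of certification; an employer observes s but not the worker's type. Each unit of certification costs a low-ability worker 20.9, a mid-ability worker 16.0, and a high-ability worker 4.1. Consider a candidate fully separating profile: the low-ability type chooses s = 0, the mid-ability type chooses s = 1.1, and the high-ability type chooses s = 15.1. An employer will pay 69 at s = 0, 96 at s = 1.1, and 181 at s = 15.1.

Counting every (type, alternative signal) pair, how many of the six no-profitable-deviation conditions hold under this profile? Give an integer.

High-ability (own payoff 181 − 4.1×15.1 = 119.09): to s=0 gives 69 → no gain ✓; to s=1.1 gives 96 − 4.1×1.1 = 91.49 → no gain ✓.
Mid-ability (own payoff 96 − 16.0×1.1 = 78.4): to s=0 gives 69 → no gain ✓; to s=15.1 gives 181 − 16.0×15.1 = -60.6 → no gain ✓.
Low-ability (own payoff 69): to s=1.1 gives 96 − 20.9×1.1 = 73.01 → profitable ✗; to s=15.1 gives 181 − 20.9×15.1 = -134.59 → no gain ✓.
5 of the 6 constraints hold; not an equilibrium.

5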